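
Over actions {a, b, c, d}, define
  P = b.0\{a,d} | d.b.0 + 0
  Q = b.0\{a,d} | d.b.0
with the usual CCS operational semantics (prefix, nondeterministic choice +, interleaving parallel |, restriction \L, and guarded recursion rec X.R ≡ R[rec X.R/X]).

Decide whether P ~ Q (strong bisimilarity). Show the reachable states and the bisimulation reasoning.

P's transition system — 6 states:
  u0 = b.0\{a,d} | d.b.0 + 0 | ··b··> u1, ··d··> u2
  u1 = 0\{a,d} | d.b.0 | ··d··> u3
  u2 = b.0\{a,d} | b.0 | ··b··> u3, ··b··> u4
  u3 = 0\{a,d} | b.0 | ··b··> u5
  u4 = b.0\{a,d} | 0 | ··b··> u5
  u5 = 0\{a,d} | 0 | ·
Q's transition system — 6 states:
  v0 = b.0\{a,d} | d.b.0 | ··b··> v1, ··d··> v2
  v1 = 0\{a,d} | d.b.0 | ··d··> v3
  v2 = b.0\{a,d} | b.0 | ··b··> v3, ··b··> v4
  v3 = 0\{a,d} | b.0 | ··b··> v5
  v4 = b.0\{a,d} | 0 | ··b··> v5
  v5 = 0\{a,d} | 0 | ·
Partition-refinement fixed point:
  B0 = {u0, v0}
  B1 = {u1, v1}
  B2 = {u3, u4, v3, v4}
  B3 = {u5, v5}
  B4 = {u2, v2}
u0 ∈ B0, v0 ∈ B0 → same block

YES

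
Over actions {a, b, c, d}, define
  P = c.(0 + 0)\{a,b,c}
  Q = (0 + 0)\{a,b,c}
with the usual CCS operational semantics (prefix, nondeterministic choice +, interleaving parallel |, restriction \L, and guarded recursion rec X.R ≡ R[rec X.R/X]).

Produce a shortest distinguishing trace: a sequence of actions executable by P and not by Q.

c

Reachable graph of P (2 states):
  u0 = c.(0 + 0)\{a,b,c} has moves —c→ u1
  u1 = (0 + 0)\{a,b,c} has moves ∅
Reachable graph of Q (1 states):
  v0 = (0 + 0)\{a,b,c} has moves ∅
Trace ⟨c⟩ through P, begin at {u0}:
  after c @ step 1: {u1}
  P completes σ.
Trace ⟨c⟩ through Q, begin at {v0}:
  after c @ step 1: ∅ (Q stuck)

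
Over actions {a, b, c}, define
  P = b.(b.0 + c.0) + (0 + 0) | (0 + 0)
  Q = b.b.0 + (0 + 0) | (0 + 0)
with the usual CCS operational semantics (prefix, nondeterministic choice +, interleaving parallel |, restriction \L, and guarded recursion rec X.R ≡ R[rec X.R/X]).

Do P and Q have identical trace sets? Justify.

traces(P) ≠ traces(Q) — witness ⟨bc⟩

LTS(P): 3 reachable states
  p0 = b.(b.0 + c.0) + (0 + 0) | (0 + 0) ⊢ —b→ p1
  p1 = b.0 + c.0 ⊢ —b→ p2, —c→ p2
  p2 = 0 ⊢ ·
LTS(Q): 3 reachable states
  q0 = b.b.0 + (0 + 0) | (0 + 0) ⊢ —b→ q1
  q1 = b.0 ⊢ —b→ q2
  q2 = 0 ⊢ ·
Run σ = ⟨bc⟩ on P: start {p0}
  after b @ step 1: {p1}
  after c @ step 2: {p2}
  P completes σ.
Run σ = ⟨bc⟩ on Q: start {q0}
  after b @ step 1: {q1}
  after c @ step 2: ∅  — Q cannot continue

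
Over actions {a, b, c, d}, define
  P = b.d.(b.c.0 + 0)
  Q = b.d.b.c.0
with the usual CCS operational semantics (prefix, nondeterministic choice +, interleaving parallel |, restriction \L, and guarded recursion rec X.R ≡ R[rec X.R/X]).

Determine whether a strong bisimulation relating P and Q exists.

bisimilar

LTS(P): 5 reachable states
  m0 = b.d.(b.c.0 + 0) | ··b··> m1
  m1 = d.(b.c.0 + 0) | ··d··> m2
  m2 = b.c.0 + 0 | ··b··> m3
  m3 = c.0 | ··c··> m4
  m4 = 0 | deadlocked
LTS(Q): 5 reachable states
  n0 = b.d.b.c.0 | ··b··> n1
  n1 = d.b.c.0 | ··d··> n2
  n2 = b.c.0 | ··b··> n3
  n3 = c.0 | ··c··> n4
  n4 = 0 | deadlocked
Partition-refinement fixed point:
  B0 = {m0, n0}
  B1 = {m1, n1}
  B2 = {m2, n2}
  B3 = {m3, n3}
  B4 = {m4, n4}
m0 ∈ B0, n0 ∈ B0 → same block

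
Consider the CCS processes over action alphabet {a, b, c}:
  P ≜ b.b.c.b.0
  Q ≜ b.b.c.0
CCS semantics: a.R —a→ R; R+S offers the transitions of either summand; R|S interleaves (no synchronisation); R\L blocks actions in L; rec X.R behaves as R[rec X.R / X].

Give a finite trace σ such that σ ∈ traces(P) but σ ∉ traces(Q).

Reachable graph of P (5 states):
  u0 = b.b.c.b.0 → --b--▸ u1
  u1 = b.c.b.0 → --b--▸ u2
  u2 = c.b.0 → --c--▸ u3
  u3 = b.0 → --b--▸ u4
  u4 = 0 → (no moves)
Reachable graph of Q (4 states):
  v0 = b.b.c.0 → --b--▸ v1
  v1 = b.c.0 → --b--▸ v2
  v2 = c.0 → --c--▸ v3
  v3 = 0 → (no moves)
Trace ⟨bbcb⟩ through P, begin at {u0}:
  [1] b ⇒ {u1}
  [2] b ⇒ {u2}
  [3] c ⇒ {u3}
  [4] b ⇒ {u4}
  P completes σ.
Trace ⟨bbcb⟩ through Q, begin at {v0}:
  [1] b ⇒ {v1}
  [2] b ⇒ {v2}
  [3] c ⇒ {v3}
  [4] b ⇒ ∅  — Q cannot continue

bbcb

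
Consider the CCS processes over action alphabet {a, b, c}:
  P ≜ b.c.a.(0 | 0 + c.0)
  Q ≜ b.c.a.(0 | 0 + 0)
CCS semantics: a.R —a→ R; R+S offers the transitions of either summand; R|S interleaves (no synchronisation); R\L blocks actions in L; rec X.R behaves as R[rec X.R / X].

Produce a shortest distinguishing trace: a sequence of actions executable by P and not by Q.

bcac

P's transition system — 5 states:
  m0 = b.c.a.(0 | 0 + c.0) ⊢ -b-> m1
  m1 = c.a.(0 | 0 + c.0) ⊢ -c-> m2
  m2 = a.(0 | 0 + c.0) ⊢ -a-> m3
  m3 = 0 | 0 + c.0 ⊢ -c-> m4
  m4 = 0 ⊢ ·
Q's transition system — 4 states:
  n0 = b.c.a.(0 | 0 + 0) ⊢ -b-> n1
  n1 = c.a.(0 | 0 + 0) ⊢ -c-> n2
  n2 = a.(0 | 0 + 0) ⊢ -a-> n3
  n3 = 0 | 0 + 0 ⊢ ·
Run σ = ⟨bcac⟩ on P: start {m0}
  [1] b ⇒ {m1}
  [2] c ⇒ {m2}
  [3] a ⇒ {m3}
  [4] c ⇒ {m4}
  ✓ P
Run σ = ⟨bcac⟩ on Q: start {n0}
  [1] b ⇒ {n1}
  [2] c ⇒ {n2}
  [3] a ⇒ {n3}
  [4] c ⇒ no successor for Q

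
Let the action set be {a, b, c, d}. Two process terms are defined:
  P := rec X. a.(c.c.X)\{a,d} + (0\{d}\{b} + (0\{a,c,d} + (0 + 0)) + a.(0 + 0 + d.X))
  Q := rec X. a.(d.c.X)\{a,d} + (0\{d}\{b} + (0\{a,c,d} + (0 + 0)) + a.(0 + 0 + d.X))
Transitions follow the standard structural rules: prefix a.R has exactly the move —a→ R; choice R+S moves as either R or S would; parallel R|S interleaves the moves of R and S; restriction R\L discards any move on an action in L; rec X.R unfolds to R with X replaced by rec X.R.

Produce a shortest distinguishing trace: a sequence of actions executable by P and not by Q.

ac

LTS(P): 5 reachable states
  s0 = rec X. a.(c.c.X)\{a,d} + (0\{d}\{b} + (0\{a,c,d} + (0 + 0)) + a.(0 + 0 + d.X)) ⊢ ··a··> s1, ··a··> s2
  s1 = (c.c.(rec X. a.(c.c.X)\{a,d} + (0\{d}\{b} + (0\{a,c,d} + (0 + 0)) + a.(0 + 0 + d.X))))\{a,d} ⊢ ··c··> s3
  s2 = 0 + 0 + d.(rec X. a.(c.c.X)\{a,d} + (0\{d}\{b} + (0\{a,c,d} + (0 + 0)) + a.(0 + 0 + d.X))) ⊢ ··d··> s0
  s3 = (c.(rec X. a.(c.c.X)\{a,d} + (0\{d}\{b} + (0\{a,c,d} + (0 + 0)) + a.(0 + 0 + d.X))))\{a,d} ⊢ ··c··> s4
  s4 = (rec X. a.(c.c.X)\{a,d} + (0\{d}\{b} + (0\{a,c,d} + (0 + 0)) + a.(0 + 0 + d.X)))\{a,d} ⊢ ·
LTS(Q): 3 reachable states
  t0 = rec X. a.(d.c.X)\{a,d} + (0\{d}\{b} + (0\{a,c,d} + (0 + 0)) + a.(0 + 0 + d.X)) ⊢ ··a··> t1, ··a··> t2
  t1 = (d.c.(rec X. a.(d.c.X)\{a,d} + (0\{d}\{b} + (0\{a,c,d} + (0 + 0)) + a.(0 + 0 + d.X))))\{a,d} ⊢ ·
  t2 = 0 + 0 + d.(rec X. a.(d.c.X)\{a,d} + (0\{d}\{b} + (0\{a,c,d} + (0 + 0)) + a.(0 + 0 + d.X))) ⊢ ··d··> t0
Trace ⟨ac⟩ through P, begin at {s0}:
  after a @ step 1: {s1, s2}
  after c @ step 2: {s3}
  P completes σ.
Trace ⟨ac⟩ through Q, begin at {t0}:
  after a @ step 1: {t1, t2}
  after c @ step 2: no successor for Q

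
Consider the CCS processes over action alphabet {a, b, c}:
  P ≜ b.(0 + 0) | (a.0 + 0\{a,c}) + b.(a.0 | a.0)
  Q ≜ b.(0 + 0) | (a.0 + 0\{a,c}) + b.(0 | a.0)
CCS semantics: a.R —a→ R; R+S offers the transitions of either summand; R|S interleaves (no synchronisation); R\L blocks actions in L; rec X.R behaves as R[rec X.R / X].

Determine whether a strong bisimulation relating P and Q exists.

P's transition system — 8 states:
  u0 = b.(0 + 0) | (a.0 + 0\{a,c}) + b.(a.0 | a.0) has moves —a→ u1, —b→ u2, —b→ u3
  u1 = b.(0 + 0) | 0 has moves —b→ u4
  u2 = (0 + 0) | (a.0 + 0\{a,c}) has moves —a→ u4
  u3 = a.0 | a.0 has moves —a→ u5, —a→ u6
  u4 = (0 + 0) | 0 has moves ∅
  u5 = 0 | a.0 has moves —a→ u7
  u6 = a.0 | 0 has moves —a→ u7
  u7 = 0 | 0 has moves ∅
Q's transition system — 6 states:
  v0 = b.(0 + 0) | (a.0 + 0\{a,c}) + b.(0 | a.0) has moves —a→ v1, —b→ v2, —b→ v3
  v1 = b.(0 + 0) | 0 has moves —b→ v4
  v2 = (0 + 0) | (a.0 + 0\{a,c}) has moves —a→ v4
  v3 = 0 | a.0 has moves —a→ v5
  v4 = (0 + 0) | 0 has moves ∅
  v5 = 0 | 0 has moves ∅
Bisimilarity quotient blocks:
  B0 = {u0}
  B1 = {u1, v1}
  B2 = {u4, u7, v4, v5}
  B3 = {u3}
  B4 = {u2, u5, u6, v2, v3}
  B5 = {v0}
u0 ∈ B0, v0 ∈ B5 → different blocks

NO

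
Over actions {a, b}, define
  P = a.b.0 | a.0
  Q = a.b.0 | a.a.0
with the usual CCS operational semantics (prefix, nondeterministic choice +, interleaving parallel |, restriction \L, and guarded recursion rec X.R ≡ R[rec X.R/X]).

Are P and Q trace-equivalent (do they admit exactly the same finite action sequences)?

NO — witness ⟨aaa⟩

LTS(P): 6 reachable states
  s0 = a.b.0 | a.0 | —a→ s1, —a→ s2
  s1 = a.b.0 | 0 | —a→ s3
  s2 = b.0 | a.0 | —a→ s3, —b→ s4
  s3 = b.0 | 0 | —b→ s5
  s4 = 0 | a.0 | —a→ s5
  s5 = 0 | 0 | deadlocked
LTS(Q): 9 reachable states
  t0 = a.b.0 | a.a.0 | —a→ t1, —a→ t2
  t1 = a.b.0 | a.0 | —a→ t3, —a→ t4
  t2 = b.0 | a.a.0 | —a→ t4, —b→ t5
  t3 = a.b.0 | 0 | —a→ t6
  t4 = b.0 | a.0 | —a→ t6, —b→ t7
  t5 = 0 | a.a.0 | —a→ t7
  t6 = b.0 | 0 | —b→ t8
  t7 = 0 | a.0 | —a→ t8
  t8 = 0 | 0 | deadlocked
Executing aaa from Q (initial set {t0}):
  [1] a ⇒ {t1, t2}
  [2] a ⇒ {t3, t4}
  [3] a ⇒ {t6}
  ✓ Q
Executing aaa from P (initial set {s0}):
  [1] a ⇒ {s1, s2}
  [2] a ⇒ {s3}
  [3] a ⇒ ∅ (P stuck)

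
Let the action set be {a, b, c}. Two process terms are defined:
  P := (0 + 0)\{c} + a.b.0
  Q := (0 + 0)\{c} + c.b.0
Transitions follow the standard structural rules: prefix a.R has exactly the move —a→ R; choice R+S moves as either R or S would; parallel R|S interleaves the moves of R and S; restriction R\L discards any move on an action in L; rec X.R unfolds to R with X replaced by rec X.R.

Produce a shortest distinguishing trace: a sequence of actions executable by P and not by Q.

a

LTS(P): 3 reachable states
  u0 = (0 + 0)\{c} + a.b.0 → —a→ u1
  u1 = b.0 → —b→ u2
  u2 = 0 → ·
LTS(Q): 3 reachable states
  v0 = (0 + 0)\{c} + c.b.0 → —c→ v1
  v1 = b.0 → —b→ v2
  v2 = 0 → ·
Trace ⟨a⟩ through P, begin at {u0}:
  [1] a ⇒ {u1}
  ✓ P
Trace ⟨a⟩ through Q, begin at {v0}:
  [1] a ⇒ no successor for Q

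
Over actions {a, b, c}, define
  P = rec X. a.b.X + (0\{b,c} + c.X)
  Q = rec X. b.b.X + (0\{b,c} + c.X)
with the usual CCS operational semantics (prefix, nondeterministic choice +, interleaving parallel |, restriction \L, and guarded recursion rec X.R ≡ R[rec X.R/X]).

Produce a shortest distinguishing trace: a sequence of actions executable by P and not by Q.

P's transition system — 2 states:
  m0 = rec X. a.b.X + (0\{b,c} + c.X) has moves ··a··> m1, ··c··> m0
  m1 = b.(rec X. a.b.X + (0\{b,c} + c.X)) has moves ··b··> m0
Q's transition system — 2 states:
  n0 = rec X. b.b.X + (0\{b,c} + c.X) has moves ··b··> n1, ··c··> n0
  n1 = b.(rec X. b.b.X + (0\{b,c} + c.X)) has moves ··b··> n0
Executing a from P (initial set {m0}):
  [1] a ⇒ {m1}
  — P admits the full trace.
Executing a from Q (initial set {n0}):
  [1] a ⇒ ∅  — Q cannot continue

a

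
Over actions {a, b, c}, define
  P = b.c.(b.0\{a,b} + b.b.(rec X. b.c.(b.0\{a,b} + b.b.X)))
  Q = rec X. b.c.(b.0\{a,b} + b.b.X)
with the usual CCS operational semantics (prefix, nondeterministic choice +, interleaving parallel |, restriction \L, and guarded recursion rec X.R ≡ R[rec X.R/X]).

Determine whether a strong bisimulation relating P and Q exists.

Reachable graph of P (6 states):
  u0 = b.c.(b.0\{a,b} + b.b.(rec X. b.c.(b.0\{a,b} + b.b.X))) ⊢ ··b··> u1
  u1 = c.(b.0\{a,b} + b.b.(rec X. b.c.(b.0\{a,b} + b.b.X))) ⊢ ··c··> u2
  u2 = b.0\{a,b} + b.b.(rec X. b.c.(b.0\{a,b} + b.b.X)) ⊢ ··b··> u3, ··b··> u4
  u3 = 0\{a,b} ⊢ ·
  u4 = b.(rec X. b.c.(b.0\{a,b} + b.b.X)) ⊢ ··b··> u5
  u5 = rec X. b.c.(b.0\{a,b} + b.b.X) ⊢ ··b··> u1
Reachable graph of Q (5 states):
  v0 = rec X. b.c.(b.0\{a,b} + b.b.X) ⊢ ··b··> v1
  v1 = c.(b.0\{a,b} + b.b.(rec X. b.c.(b.0\{a,b} + b.b.X))) ⊢ ··c··> v2
  v2 = b.0\{a,b} + b.b.(rec X. b.c.(b.0\{a,b} + b.b.X)) ⊢ ··b··> v3, ··b··> v4
  v3 = 0\{a,b} ⊢ ·
  v4 = b.(rec X. b.c.(b.0\{a,b} + b.b.X)) ⊢ ··b··> v0
Partition-refinement fixed point:
  B0 = {u0, u5, v0}
  B1 = {u1, v1}
  B2 = {u2, v2}
  B3 = {u3, v3}
  B4 = {u4, v4}
u0 ∈ B0, v0 ∈ B0 → same block

bisimilar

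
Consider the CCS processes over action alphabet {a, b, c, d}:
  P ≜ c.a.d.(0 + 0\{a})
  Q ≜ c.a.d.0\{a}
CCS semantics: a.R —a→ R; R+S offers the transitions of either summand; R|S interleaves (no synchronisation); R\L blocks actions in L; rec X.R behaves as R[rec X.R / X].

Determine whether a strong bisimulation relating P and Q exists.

LTS(P): 4 reachable states
  p0 = c.a.d.(0 + 0\{a}) :: ··c··> p1
  p1 = a.d.(0 + 0\{a}) :: ··a··> p2
  p2 = d.(0 + 0\{a}) :: ··d··> p3
  p3 = 0 + 0\{a} :: (no moves)
LTS(Q): 4 reachable states
  q0 = c.a.d.0\{a} :: ··c··> q1
  q1 = a.d.0\{a} :: ··a··> q2
  q2 = d.0\{a} :: ··d··> q3
  q3 = 0\{a} :: (no moves)
Partition-refinement fixed point:
  B0 = {p0, q0}
  B1 = {p1, q1}
  B2 = {p2, q2}
  B3 = {p3, q3}
p0 ∈ B0, q0 ∈ B0 → same block

YES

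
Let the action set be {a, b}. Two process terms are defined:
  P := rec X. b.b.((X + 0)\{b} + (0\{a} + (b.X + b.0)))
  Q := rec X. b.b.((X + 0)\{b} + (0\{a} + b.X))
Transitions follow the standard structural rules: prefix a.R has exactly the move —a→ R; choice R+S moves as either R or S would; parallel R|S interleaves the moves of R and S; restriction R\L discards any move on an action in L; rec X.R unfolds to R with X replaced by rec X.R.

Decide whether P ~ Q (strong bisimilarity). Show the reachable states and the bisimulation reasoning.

not bisimilar

P's transition system — 4 states:
  m0 = rec X. b.b.((X + 0)\{b} + (0\{a} + (b.X + b.0))) → -b-> m1
  m1 = b.(((rec X. b.b.((X + 0)\{b} + (0\{a} + (b.X + b.0)))) + 0)\{b} + (0\{a} + (b.(rec X. b.b.((X + 0)\{b} + (0\{a} + (b.X + b.0)))) + b.0))) → -b-> m2
  m2 = ((rec X. b.b.((X + 0)\{b} + (0\{a} + (b.X + b.0)))) + 0)\{b} + (0\{a} + (b.(rec X. b.b.((X + 0)\{b} + (0\{a} + (b.X + b.0)))) + b.0)) → -b-> m0, -b-> m3
  m3 = 0 → (no moves)
Q's transition system — 3 states:
  n0 = rec X. b.b.((X + 0)\{b} + (0\{a} + b.X)) → -b-> n1
  n1 = b.(((rec X. b.b.((X + 0)\{b} + (0\{a} + b.X))) + 0)\{b} + (0\{a} + b.(rec X. b.b.((X + 0)\{b} + (0\{a} + b.X))))) → -b-> n2
  n2 = ((rec X. b.b.((X + 0)\{b} + (0\{a} + b.X))) + 0)\{b} + (0\{a} + b.(rec X. b.b.((X + 0)\{b} + (0\{a} + b.X)))) → -b-> n0
Bisimilarity quotient blocks:
  B0 = {m0}
  B1 = {m1}
  B2 = {m2}
  B3 = {m3}
  B4 = {n0, n1, n2}
m0 ∈ B0, n0 ∈ B4 → different blocks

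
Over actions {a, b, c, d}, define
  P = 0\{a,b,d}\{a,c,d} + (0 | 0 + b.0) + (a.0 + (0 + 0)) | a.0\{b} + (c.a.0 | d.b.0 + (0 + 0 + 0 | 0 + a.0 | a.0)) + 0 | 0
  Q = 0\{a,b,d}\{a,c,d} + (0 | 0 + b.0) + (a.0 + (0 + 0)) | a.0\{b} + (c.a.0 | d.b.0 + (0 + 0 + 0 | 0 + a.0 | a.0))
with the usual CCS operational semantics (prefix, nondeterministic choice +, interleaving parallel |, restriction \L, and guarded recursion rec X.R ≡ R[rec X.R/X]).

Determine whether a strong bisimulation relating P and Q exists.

bisimilar

LTS(P): 14 reachable states
  s0 = 0\{a,b,d}\{a,c,d} + (0 | 0 + b.0) + (a.0 + (0 + 0)) | a.0\{b} + (c.a.0 | d.b.0 + (0 + 0 + 0 | 0 + a.0 | a.0)) + 0 | 0 → -a-> s1, -a-> s2, -a-> s3, -a-> s4, -b-> s5, -c-> s6, -d-> s7
  s1 = (a.0 + (0 + 0)) | 0\{b} → -a-> s8
  s2 = 0 | a.0 → -a-> s9
  s3 = 0 | a.0\{b} → -a-> s8
  s4 = a.0 | 0 → -a-> s9
  s5 = 0 → ·
  s6 = a.0 | d.b.0 → -a-> s10, -d-> s11
  s7 = c.a.0 | b.0 → -b-> s12, -c-> s11
  s8 = 0 | 0\{b} → ·
  s9 = 0 | 0 → ·
  s10 = 0 | d.b.0 → -d-> s13
  s11 = a.0 | b.0 → -a-> s13, -b-> s4
  s12 = c.a.0 | 0 → -c-> s4
  s13 = 0 | b.0 → -b-> s9
LTS(Q): 14 reachable states
  t0 = 0\{a,b,d}\{a,c,d} + (0 | 0 + b.0) + (a.0 + (0 + 0)) | a.0\{b} + (c.a.0 | d.b.0 + (0 + 0 + 0 | 0 + a.0 | a.0)) → -a-> t1, -a-> t2, -a-> t3, -a-> t4, -b-> t5, -c-> t6, -d-> t7
  t1 = (a.0 + (0 + 0)) | 0\{b} → -a-> t8
  t2 = 0 | a.0 → -a-> t9
  t3 = 0 | a.0\{b} → -a-> t8
  t4 = a.0 | 0 → -a-> t9
  t5 = 0 → ·
  t6 = a.0 | d.b.0 → -a-> t10, -d-> t11
  t7 = c.a.0 | b.0 → -b-> t12, -c-> t11
  t8 = 0 | 0\{b} → ·
  t9 = 0 | 0 → ·
  t10 = 0 | d.b.0 → -d-> t13
  t11 = a.0 | b.0 → -a-> t13, -b-> t4
  t12 = c.a.0 | 0 → -c-> t4
  t13 = 0 | b.0 → -b-> t9
Partition-refinement fixed point:
  B0 = {s0, t0}
  B1 = {s1, s2, s3, s4, t1, t2, t3, t4}
  B2 = {s5, s8, s9, t5, t8, t9}
  B3 = {s7, t7}
  B4 = {s11, t11}
  B5 = {s13, t13}
  B6 = {s12, t12}
  B7 = {s6, t6}
  B8 = {s10, t10}
s0 ∈ B0, t0 ∈ B0 → same block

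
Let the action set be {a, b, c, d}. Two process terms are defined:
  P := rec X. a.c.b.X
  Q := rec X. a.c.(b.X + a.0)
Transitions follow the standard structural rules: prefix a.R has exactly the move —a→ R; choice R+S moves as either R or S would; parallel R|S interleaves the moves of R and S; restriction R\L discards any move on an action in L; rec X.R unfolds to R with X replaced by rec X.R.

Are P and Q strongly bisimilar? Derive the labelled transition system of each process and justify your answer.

P ≁ Q

P's transition system — 3 states:
  s0 = rec X. a.c.b.X ⊢ -a-> s1
  s1 = c.b.(rec X. a.c.b.X) ⊢ -c-> s2
  s2 = b.(rec X. a.c.b.X) ⊢ -b-> s0
Q's transition system — 4 states:
  t0 = rec X. a.c.(b.X + a.0) ⊢ -a-> t1
  t1 = c.(b.(rec X. a.c.(b.X + a.0)) + a.0) ⊢ -c-> t2
  t2 = b.(rec X. a.c.(b.X + a.0)) + a.0 ⊢ -a-> t3, -b-> t0
  t3 = 0 ⊢ ·
Coarsest stable partition (strong bisimilarity classes):
  B0 = {s0}
  B1 = {s1}
  B2 = {s2}
  B3 = {t0}
  B4 = {t1}
  B5 = {t2}
  B6 = {t3}
s0 ∈ B0, t0 ∈ B3 → different blocks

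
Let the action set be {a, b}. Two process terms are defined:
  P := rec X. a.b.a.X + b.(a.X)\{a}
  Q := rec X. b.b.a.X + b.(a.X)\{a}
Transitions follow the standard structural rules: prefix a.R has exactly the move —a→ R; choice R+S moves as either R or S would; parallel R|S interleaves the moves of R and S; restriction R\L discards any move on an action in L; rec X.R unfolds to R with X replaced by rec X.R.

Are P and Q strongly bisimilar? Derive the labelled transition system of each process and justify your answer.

Reachable graph of P (4 states):
  m0 = rec X. a.b.a.X + b.(a.X)\{a} → -a-> m1, -b-> m2
  m1 = b.a.(rec X. a.b.a.X + b.(a.X)\{a}) → -b-> m3
  m2 = (a.(rec X. a.b.a.X + b.(a.X)\{a}))\{a} → ·
  m3 = a.(rec X. a.b.a.X + b.(a.X)\{a}) → -a-> m0
Reachable graph of Q (4 states):
  n0 = rec X. b.b.a.X + b.(a.X)\{a} → -b-> n1, -b-> n2
  n1 = (a.(rec X. b.b.a.X + b.(a.X)\{a}))\{a} → ·
  n2 = b.a.(rec X. b.b.a.X + b.(a.X)\{a}) → -b-> n3
  n3 = a.(rec X. b.b.a.X + b.(a.X)\{a}) → -a-> n0
Bisimilarity quotient blocks:
  B0 = {m0}
  B1 = {m2, n1}
  B2 = {m1}
  B3 = {m3}
  B4 = {n0}
  B5 = {n2}
  B6 = {n3}
m0 ∈ B0, n0 ∈ B4 → different blocks

not bisimilar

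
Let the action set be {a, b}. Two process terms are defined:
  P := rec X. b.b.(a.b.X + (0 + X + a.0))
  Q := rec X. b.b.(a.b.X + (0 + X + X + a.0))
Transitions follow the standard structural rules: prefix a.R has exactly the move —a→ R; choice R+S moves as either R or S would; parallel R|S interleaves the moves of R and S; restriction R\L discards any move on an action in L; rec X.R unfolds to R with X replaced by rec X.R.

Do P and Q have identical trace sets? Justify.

trace-equivalent

P's transition system — 5 states:
  u0 = rec X. b.b.(a.b.X + (0 + X + a.0)) → ··b··> u1
  u1 = b.(a.b.(rec X. b.b.(a.b.X + (0 + X + a.0))) + (0 + (rec X. b.b.(a.b.X + (0 + X + a.0))) + a.0)) → ··b··> u2
  u2 = a.b.(rec X. b.b.(a.b.X + (0 + X + a.0))) + (0 + (rec X. b.b.(a.b.X + (0 + X + a.0))) + a.0) → ··a··> u3, ··a··> u4, ··b··> u1
  u3 = 0 → (no moves)
  u4 = b.(rec X. b.b.(a.b.X + (0 + X + a.0))) → ··b··> u0
Q's transition system — 5 states:
  v0 = rec X. b.b.(a.b.X + (0 + X + X + a.0)) → ··b··> v1
  v1 = b.(a.b.(rec X. b.b.(a.b.X + (0 + X + X + a.0))) + (0 + (rec X. b.b.(a.b.X + (0 + X + X + a.0))) + (rec X. b.b.(a.b.X + (0 + X + X + a.0))) + a.0)) → ··b··> v2
  v2 = a.b.(rec X. b.b.(a.b.X + (0 + X + X + a.0))) + (0 + (rec X. b.b.(a.b.X + (0 + X + X + a.0))) + (rec X. b.b.(a.b.X + (0 + X + X + a.0))) + a.0) → ··a··> v3, ··a··> v4, ··b··> v1
  v3 = 0 → (no moves)
  v4 = b.(rec X. b.b.(a.b.X + (0 + X + X + a.0))) → ··b··> v0
Coarsest stable partition (strong bisimilarity classes):
  B0 = {u0, v0}
  B1 = {u1, v1}
  B2 = {u2, v2}
  B3 = {u3, v3}
  B4 = {u4, v4}
u0 ∈ B0, v0 ∈ B0 → same block
Bisimilar ⇒ trace-equivalent.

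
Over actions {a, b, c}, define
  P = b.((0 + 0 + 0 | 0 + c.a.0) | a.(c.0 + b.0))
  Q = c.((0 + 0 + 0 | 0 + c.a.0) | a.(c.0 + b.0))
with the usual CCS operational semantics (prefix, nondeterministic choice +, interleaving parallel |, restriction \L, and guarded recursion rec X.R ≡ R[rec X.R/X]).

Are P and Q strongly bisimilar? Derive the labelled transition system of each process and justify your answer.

Reachable graph of P (10 states):
  m0 = b.((0 + 0 + 0 | 0 + c.a.0) | a.(c.0 + b.0)) has moves =b=> m1
  m1 = (0 + 0 + 0 | 0 + c.a.0) | a.(c.0 + b.0) has moves =a=> m2, =c=> m3
  m2 = (0 + 0 + 0 | 0 + c.a.0) | (c.0 + b.0) has moves =b=> m4, =c=> m4, =c=> m5
  m3 = a.0 | a.(c.0 + b.0) has moves =a=> m5, =a=> m6
  m4 = (0 + 0 + 0 | 0 + c.a.0) | 0 has moves =c=> m7
  m5 = a.0 | (c.0 + b.0) has moves =a=> m8, =b=> m7, =c=> m7
  m6 = 0 | a.(c.0 + b.0) has moves =a=> m8
  m7 = a.0 | 0 has moves =a=> m9
  m8 = 0 | (c.0 + b.0) has moves =b=> m9, =c=> m9
  m9 = 0 | 0 has moves ∅
Reachable graph of Q (10 states):
  n0 = c.((0 + 0 + 0 | 0 + c.a.0) | a.(c.0 + b.0)) has moves =c=> n1
  n1 = (0 + 0 + 0 | 0 + c.a.0) | a.(c.0 + b.0) has moves =a=> n2, =c=> n3
  n2 = (0 + 0 + 0 | 0 + c.a.0) | (c.0 + b.0) has moves =b=> n4, =c=> n4, =c=> n5
  n3 = a.0 | a.(c.0 + b.0) has moves =a=> n5, =a=> n6
  n4 = (0 + 0 + 0 | 0 + c.a.0) | 0 has moves =c=> n7
  n5 = a.0 | (c.0 + b.0) has moves =a=> n8, =b=> n7, =c=> n7
  n6 = 0 | a.(c.0 + b.0) has moves =a=> n8
  n7 = a.0 | 0 has moves =a=> n9
  n8 = 0 | (c.0 + b.0) has moves =b=> n9, =c=> n9
  n9 = 0 | 0 has moves ∅
Partition-refinement fixed point:
  B0 = {m0}
  B1 = {m1, n1}
  B2 = {m2, n2}
  B3 = {m5, n5}
  B4 = {m7, n7}
  B5 = {m9, n9}
  B6 = {m8, n8}
  B7 = {m4, n4}
  B8 = {m3, n3}
  B9 = {m6, n6}
  B10 = {n0}
m0 ∈ B0, n0 ∈ B10 → different blocks

not bisimilar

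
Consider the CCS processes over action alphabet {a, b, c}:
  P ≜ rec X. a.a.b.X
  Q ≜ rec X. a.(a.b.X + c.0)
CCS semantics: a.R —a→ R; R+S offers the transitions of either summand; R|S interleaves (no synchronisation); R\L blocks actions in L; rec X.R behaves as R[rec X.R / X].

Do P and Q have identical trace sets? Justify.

LTS(P): 3 reachable states
  m0 = rec X. a.a.b.X :: =a=> m1
  m1 = a.b.(rec X. a.a.b.X) :: =a=> m2
  m2 = b.(rec X. a.a.b.X) :: =b=> m0
LTS(Q): 4 reachable states
  n0 = rec X. a.(a.b.X + c.0) :: =a=> n1
  n1 = a.b.(rec X. a.(a.b.X + c.0)) + c.0 :: =a=> n2, =c=> n3
  n2 = b.(rec X. a.(a.b.X + c.0)) :: =b=> n0
  n3 = 0 :: stopped
Run σ = ⟨ac⟩ on Q: start {n0}
  after a @ step 1: {n1}
  after c @ step 2: {n3}
  ✓ Q
Run σ = ⟨ac⟩ on P: start {m0}
  after a @ step 1: {m1}
  after c @ step 2: ∅  — P cannot continue

NO — witness ⟨ac⟩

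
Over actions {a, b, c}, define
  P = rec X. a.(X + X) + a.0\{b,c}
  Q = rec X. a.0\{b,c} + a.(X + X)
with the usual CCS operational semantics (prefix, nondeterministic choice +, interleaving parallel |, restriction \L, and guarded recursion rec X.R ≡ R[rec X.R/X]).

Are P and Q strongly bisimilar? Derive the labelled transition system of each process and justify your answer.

Reachable graph of P (3 states):
  m0 = rec X. a.(X + X) + a.0\{b,c} ⊢ =a=> m1, =a=> m2
  m1 = (rec X. a.(X + X) + a.0\{b,c}) + (rec X. a.(X + X) + a.0\{b,c}) ⊢ =a=> m1, =a=> m2
  m2 = 0\{b,c} ⊢ deadlocked
Reachable graph of Q (3 states):
  n0 = rec X. a.0\{b,c} + a.(X + X) ⊢ =a=> n1, =a=> n2
  n1 = (rec X. a.0\{b,c} + a.(X + X)) + (rec X. a.0\{b,c} + a.(X + X)) ⊢ =a=> n1, =a=> n2
  n2 = 0\{b,c} ⊢ deadlocked
Partition-refinement fixed point:
  B0 = {m0, m1, n0, n1}
  B1 = {m2, n2}
m0 ∈ B0, n0 ∈ B0 → same block

P ~ Q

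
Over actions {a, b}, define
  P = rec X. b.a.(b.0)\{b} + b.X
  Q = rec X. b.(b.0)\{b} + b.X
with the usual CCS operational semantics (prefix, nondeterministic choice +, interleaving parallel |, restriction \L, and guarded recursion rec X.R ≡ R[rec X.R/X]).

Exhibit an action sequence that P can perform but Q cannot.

P's transition system — 3 states:
  s0 = rec X. b.a.(b.0)\{b} + b.X → --b--▸ s0, --b--▸ s1
  s1 = a.(b.0)\{b} → --a--▸ s2
  s2 = (b.0)\{b} → deadlocked
Q's transition system — 2 states:
  t0 = rec X. b.(b.0)\{b} + b.X → --b--▸ t0, --b--▸ t1
  t1 = (b.0)\{b} → deadlocked
Run σ = ⟨ba⟩ on P: start {s0}
  step 1 (b): {s0, s1}
  step 2 (a): {s2}
  ✓ P
Run σ = ⟨ba⟩ on Q: start {t0}
  step 1 (b): {t0, t1}
  step 2 (a): ∅ (Q stuck)

ba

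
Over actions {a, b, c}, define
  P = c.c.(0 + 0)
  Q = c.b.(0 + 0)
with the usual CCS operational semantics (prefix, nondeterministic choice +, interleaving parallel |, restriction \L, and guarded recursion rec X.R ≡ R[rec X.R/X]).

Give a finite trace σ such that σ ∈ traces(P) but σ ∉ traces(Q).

cc

Reachable graph of P (3 states):
  u0 = c.c.(0 + 0) ⊢ —c→ u1
  u1 = c.(0 + 0) ⊢ —c→ u2
  u2 = 0 + 0 ⊢ ∅
Reachable graph of Q (3 states):
  v0 = c.b.(0 + 0) ⊢ —c→ v1
  v1 = b.(0 + 0) ⊢ —b→ v2
  v2 = 0 + 0 ⊢ ∅
Executing cc from P (initial set {u0}):
  step 1 (c): {u1}
  step 2 (c): {u2}
  P completes σ.
Executing cc from Q (initial set {v0}):
  step 1 (c): {v1}
  step 2 (c): ∅ (Q stuck)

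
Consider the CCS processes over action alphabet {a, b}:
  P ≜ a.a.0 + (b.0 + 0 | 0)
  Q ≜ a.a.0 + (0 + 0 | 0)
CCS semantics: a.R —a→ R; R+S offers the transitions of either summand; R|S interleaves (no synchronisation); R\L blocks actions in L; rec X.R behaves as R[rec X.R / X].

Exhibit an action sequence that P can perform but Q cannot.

b

Reachable graph of P (3 states):
  u0 = a.a.0 + (b.0 + 0 | 0) has moves =a=> u1, =b=> u2
  u1 = a.0 has moves =a=> u2
  u2 = 0 has moves deadlocked
Reachable graph of Q (3 states):
  v0 = a.a.0 + (0 + 0 | 0) has moves =a=> v1
  v1 = a.0 has moves =a=> v2
  v2 = 0 has moves deadlocked
Executing b from P (initial set {u0}):
  [1] b ⇒ {u2}
  P completes σ.
Executing b from Q (initial set {v0}):
  [1] b ⇒ ∅  — Q cannot continue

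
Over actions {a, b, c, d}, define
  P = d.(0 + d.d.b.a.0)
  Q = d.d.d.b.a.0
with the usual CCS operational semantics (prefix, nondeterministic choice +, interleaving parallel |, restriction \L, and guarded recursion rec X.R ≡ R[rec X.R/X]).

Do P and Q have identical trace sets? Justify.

traces(P) = traces(Q)

Reachable graph of P (6 states):
  p0 = d.(0 + d.d.b.a.0) :: --d--▸ p1
  p1 = 0 + d.d.b.a.0 :: --d--▸ p2
  p2 = d.b.a.0 :: --d--▸ p3
  p3 = b.a.0 :: --b--▸ p4
  p4 = a.0 :: --a--▸ p5
  p5 = 0 :: ∅
Reachable graph of Q (6 states):
  q0 = d.d.d.b.a.0 :: --d--▸ q1
  q1 = d.d.b.a.0 :: --d--▸ q2
  q2 = d.b.a.0 :: --d--▸ q3
  q3 = b.a.0 :: --b--▸ q4
  q4 = a.0 :: --a--▸ q5
  q5 = 0 :: ∅
Bisimilarity quotient blocks:
  B0 = {p0, q0}
  B1 = {p1, q1}
  B2 = {p2, q2}
  B3 = {p3, q3}
  B4 = {p4, q4}
  B5 = {p5, q5}
p0 ∈ B0, q0 ∈ B0 → same block
Bisimilar ⇒ trace-equivalent.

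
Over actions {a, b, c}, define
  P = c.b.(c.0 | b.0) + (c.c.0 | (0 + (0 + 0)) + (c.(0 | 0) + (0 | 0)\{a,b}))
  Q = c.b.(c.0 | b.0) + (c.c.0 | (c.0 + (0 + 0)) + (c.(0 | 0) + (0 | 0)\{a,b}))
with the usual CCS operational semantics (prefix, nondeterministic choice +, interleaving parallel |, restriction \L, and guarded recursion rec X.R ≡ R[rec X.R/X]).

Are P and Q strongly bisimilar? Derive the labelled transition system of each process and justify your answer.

P ≁ Q

Reachable graph of P (8 states):
  m0 = c.b.(c.0 | b.0) + (c.c.0 | (0 + (0 + 0)) + (c.(0 | 0) + (0 | 0)\{a,b})) | —c→ m1, —c→ m2, —c→ m3
  m1 = 0 | 0 | (no moves)
  m2 = b.(c.0 | b.0) | —b→ m4
  m3 = c.0 | (0 + (0 + 0)) | —c→ m5
  m4 = c.0 | b.0 | —b→ m6, —c→ m7
  m5 = 0 | (0 + (0 + 0)) | (no moves)
  m6 = c.0 | 0 | —c→ m1
  m7 = 0 | b.0 | —b→ m1
Reachable graph of Q (9 states):
  n0 = c.b.(c.0 | b.0) + (c.c.0 | (c.0 + (0 + 0)) + (c.(0 | 0) + (0 | 0)\{a,b})) | —c→ n1, —c→ n2, —c→ n3, —c→ n4
  n1 = 0 | 0 | (no moves)
  n2 = b.(c.0 | b.0) | —b→ n5
  n3 = c.0 | (c.0 + (0 + 0)) | —c→ n6, —c→ n7
  n4 = c.c.0 | 0 | —c→ n7
  n5 = c.0 | b.0 | —b→ n7, —c→ n8
  n6 = 0 | (c.0 + (0 + 0)) | —c→ n1
  n7 = c.0 | 0 | —c→ n1
  n8 = 0 | b.0 | —b→ n1
Coarsest stable partition (strong bisimilarity classes):
  B0 = {m0}
  B1 = {m1, m5, n1}
  B2 = {m3, m6, n6, n7}
  B3 = {m2, n2}
  B4 = {m4, n5}
  B5 = {m7, n8}
  B6 = {n0}
  B7 = {n3, n4}
m0 ∈ B0, n0 ∈ B6 → different blocks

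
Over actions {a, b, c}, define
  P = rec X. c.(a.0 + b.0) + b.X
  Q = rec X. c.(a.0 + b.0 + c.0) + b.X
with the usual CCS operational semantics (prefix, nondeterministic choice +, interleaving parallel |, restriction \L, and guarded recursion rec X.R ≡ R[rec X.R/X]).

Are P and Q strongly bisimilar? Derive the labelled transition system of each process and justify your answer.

not bisimilar

Reachable graph of P (3 states):
  m0 = rec X. c.(a.0 + b.0) + b.X :: ··b··> m0, ··c··> m1
  m1 = a.0 + b.0 :: ··a··> m2, ··b··> m2
  m2 = 0 :: deadlocked
Reachable graph of Q (3 states):
  n0 = rec X. c.(a.0 + b.0 + c.0) + b.X :: ··b··> n0, ··c··> n1
  n1 = a.0 + b.0 + c.0 :: ··a··> n2, ··b··> n2, ··c··> n2
  n2 = 0 :: deadlocked
Coarsest stable partition (strong bisimilarity classes):
  B0 = {m0}
  B1 = {m1}
  B2 = {m2, n2}
  B3 = {n0}
  B4 = {n1}
m0 ∈ B0, n0 ∈ B3 → different blocks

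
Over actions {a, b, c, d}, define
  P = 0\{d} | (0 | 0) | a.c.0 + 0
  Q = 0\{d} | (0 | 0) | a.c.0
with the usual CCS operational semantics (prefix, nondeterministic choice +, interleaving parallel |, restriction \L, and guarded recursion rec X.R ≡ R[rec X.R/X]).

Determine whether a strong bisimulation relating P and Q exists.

P's transition system — 3 states:
  s0 = 0\{d} | (0 | 0) | a.c.0 + 0 :: —a→ s1
  s1 = 0\{d} | (0 | 0) | c.0 :: —c→ s2
  s2 = 0\{d} | (0 | 0) | 0 :: deadlocked
Q's transition system — 3 states:
  t0 = 0\{d} | (0 | 0) | a.c.0 :: —a→ t1
  t1 = 0\{d} | (0 | 0) | c.0 :: —c→ t2
  t2 = 0\{d} | (0 | 0) | 0 :: deadlocked
Bisimilarity quotient blocks:
  B0 = {s0, t0}
  B1 = {s1, t1}
  B2 = {s2, t2}
s0 ∈ B0, t0 ∈ B0 → same block

P ~ Q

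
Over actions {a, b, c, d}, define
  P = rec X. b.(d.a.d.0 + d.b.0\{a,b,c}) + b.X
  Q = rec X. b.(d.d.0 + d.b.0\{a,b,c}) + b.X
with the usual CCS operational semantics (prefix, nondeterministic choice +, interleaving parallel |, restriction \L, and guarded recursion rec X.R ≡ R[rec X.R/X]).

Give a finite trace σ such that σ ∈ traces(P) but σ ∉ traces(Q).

LTS(P): 7 reachable states
  m0 = rec X. b.(d.a.d.0 + d.b.0\{a,b,c}) + b.X ⊢ -b-> m0, -b-> m1
  m1 = d.a.d.0 + d.b.0\{a,b,c} ⊢ -d-> m2, -d-> m3
  m2 = a.d.0 ⊢ -a-> m4
  m3 = b.0\{a,b,c} ⊢ -b-> m5
  m4 = d.0 ⊢ -d-> m6
  m5 = 0\{a,b,c} ⊢ ∅
  m6 = 0 ⊢ ∅
LTS(Q): 6 reachable states
  n0 = rec X. b.(d.d.0 + d.b.0\{a,b,c}) + b.X ⊢ -b-> n0, -b-> n1
  n1 = d.d.0 + d.b.0\{a,b,c} ⊢ -d-> n2, -d-> n3
  n2 = b.0\{a,b,c} ⊢ -b-> n4
  n3 = d.0 ⊢ -d-> n5
  n4 = 0\{a,b,c} ⊢ ∅
  n5 = 0 ⊢ ∅
Trace ⟨bda⟩ through P, begin at {m0}:
  step 1 (b): {m0, m1}
  step 2 (d): {m2, m3}
  step 3 (a): {m4}
  — P admits the full trace.
Trace ⟨bda⟩ through Q, begin at {n0}:
  step 1 (b): {n0, n1}
  step 2 (d): {n2, n3}
  step 3 (a): ∅ (Q stuck)

bda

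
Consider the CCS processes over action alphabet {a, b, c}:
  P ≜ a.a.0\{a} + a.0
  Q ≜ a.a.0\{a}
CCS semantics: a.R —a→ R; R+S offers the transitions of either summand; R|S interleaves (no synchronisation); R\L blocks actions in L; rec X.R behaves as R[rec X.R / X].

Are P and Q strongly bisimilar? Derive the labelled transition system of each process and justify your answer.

P ≁ Q

P's transition system — 4 states:
  m0 = a.a.0\{a} + a.0 :: ··a··> m1, ··a··> m2
  m1 = 0 :: (no moves)
  m2 = a.0\{a} :: ··a··> m3
  m3 = 0\{a} :: (no moves)
Q's transition system — 3 states:
  n0 = a.a.0\{a} :: ··a··> n1
  n1 = a.0\{a} :: ··a··> n2
  n2 = 0\{a} :: (no moves)
Bisimilarity quotient blocks:
  B0 = {m0}
  B1 = {m1, m3, n2}
  B2 = {m2, n1}
  B3 = {n0}
m0 ∈ B0, n0 ∈ B3 → different blocks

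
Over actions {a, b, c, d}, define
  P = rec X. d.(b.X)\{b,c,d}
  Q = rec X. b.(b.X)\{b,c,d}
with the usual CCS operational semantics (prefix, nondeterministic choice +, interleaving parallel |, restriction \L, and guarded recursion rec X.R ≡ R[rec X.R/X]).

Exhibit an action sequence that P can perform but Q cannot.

P's transition system — 2 states:
  m0 = rec X. d.(b.X)\{b,c,d} has moves —d→ m1
  m1 = (b.(rec X. d.(b.X)\{b,c,d}))\{b,c,d} has moves ∅
Q's transition system — 2 states:
  n0 = rec X. b.(b.X)\{b,c,d} has moves —b→ n1
  n1 = (b.(rec X. b.(b.X)\{b,c,d}))\{b,c,d} has moves ∅
Executing d from P (initial set {m0}):
  step 1 (d): {m1}
  ✓ P
Executing d from Q (initial set {n0}):
  step 1 (d): ∅ (Q stuck)

d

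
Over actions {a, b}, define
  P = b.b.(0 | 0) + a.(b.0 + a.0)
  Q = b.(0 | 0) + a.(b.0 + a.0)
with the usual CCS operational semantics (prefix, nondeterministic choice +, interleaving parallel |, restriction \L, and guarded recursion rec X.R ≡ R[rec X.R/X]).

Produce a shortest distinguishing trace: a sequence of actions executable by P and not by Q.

bb

LTS(P): 5 reachable states
  m0 = b.b.(0 | 0) + a.(b.0 + a.0) → ··a··> m1, ··b··> m2
  m1 = b.0 + a.0 → ··a··> m3, ··b··> m3
  m2 = b.(0 | 0) → ··b··> m4
  m3 = 0 → ·
  m4 = 0 | 0 → ·
LTS(Q): 4 reachable states
  n0 = b.(0 | 0) + a.(b.0 + a.0) → ··a··> n1, ··b··> n2
  n1 = b.0 + a.0 → ··a··> n3, ··b··> n3
  n2 = 0 | 0 → ·
  n3 = 0 → ·
Run σ = ⟨bb⟩ on P: start {m0}
  step 1 (b): {m2}
  step 2 (b): {m4}
  ✓ P
Run σ = ⟨bb⟩ on Q: start {n0}
  step 1 (b): {n2}
  step 2 (b): no successor for Q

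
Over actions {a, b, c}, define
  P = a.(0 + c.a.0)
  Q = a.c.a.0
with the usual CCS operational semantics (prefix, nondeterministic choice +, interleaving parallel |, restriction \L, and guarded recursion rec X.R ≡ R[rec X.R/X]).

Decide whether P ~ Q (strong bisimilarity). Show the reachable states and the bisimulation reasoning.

LTS(P): 4 reachable states
  u0 = a.(0 + c.a.0) → ··a··> u1
  u1 = 0 + c.a.0 → ··c··> u2
  u2 = a.0 → ··a··> u3
  u3 = 0 → ∅
LTS(Q): 4 reachable states
  v0 = a.c.a.0 → ··a··> v1
  v1 = c.a.0 → ··c··> v2
  v2 = a.0 → ··a··> v3
  v3 = 0 → ∅
Coarsest stable partition (strong bisimilarity classes):
  B0 = {u0, v0}
  B1 = {u1, v1}
  B2 = {u2, v2}
  B3 = {u3, v3}
u0 ∈ B0, v0 ∈ B0 → same block

P ~ Q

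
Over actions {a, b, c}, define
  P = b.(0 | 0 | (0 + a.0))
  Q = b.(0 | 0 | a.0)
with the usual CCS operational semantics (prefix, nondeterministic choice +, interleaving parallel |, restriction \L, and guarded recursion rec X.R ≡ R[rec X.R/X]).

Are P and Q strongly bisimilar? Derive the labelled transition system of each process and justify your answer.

P ~ Q

P's transition system — 3 states:
  s0 = b.(0 | 0 | (0 + a.0)) ⊢ ··b··> s1
  s1 = 0 | 0 | (0 + a.0) ⊢ ··a··> s2
  s2 = 0 | 0 | 0 ⊢ stopped
Q's transition system — 3 states:
  t0 = b.(0 | 0 | a.0) ⊢ ··b··> t1
  t1 = 0 | 0 | a.0 ⊢ ··a··> t2
  t2 = 0 | 0 | 0 ⊢ stopped
Partition-refinement fixed point:
  B0 = {s0, t0}
  B1 = {s1, t1}
  B2 = {s2, t2}
s0 ∈ B0, t0 ∈ B0 → same block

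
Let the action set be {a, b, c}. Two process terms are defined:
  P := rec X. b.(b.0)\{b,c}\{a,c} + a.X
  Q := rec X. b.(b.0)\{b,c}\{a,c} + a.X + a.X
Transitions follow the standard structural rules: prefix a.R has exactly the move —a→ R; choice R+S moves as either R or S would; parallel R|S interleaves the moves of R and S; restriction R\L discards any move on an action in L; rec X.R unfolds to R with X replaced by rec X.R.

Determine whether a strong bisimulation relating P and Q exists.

Reachable graph of P (2 states):
  s0 = rec X. b.(b.0)\{b,c}\{a,c} + a.X ⊢ =a=> s0, =b=> s1
  s1 = (b.0)\{b,c}\{a,c} ⊢ stopped
Reachable graph of Q (2 states):
  t0 = rec X. b.(b.0)\{b,c}\{a,c} + a.X + a.X ⊢ =a=> t0, =b=> t1
  t1 = (b.0)\{b,c}\{a,c} ⊢ stopped
Bisimilarity quotient blocks:
  B0 = {s0, t0}
  B1 = {s1, t1}
s0 ∈ B0, t0 ∈ B0 → same block

P ~ Q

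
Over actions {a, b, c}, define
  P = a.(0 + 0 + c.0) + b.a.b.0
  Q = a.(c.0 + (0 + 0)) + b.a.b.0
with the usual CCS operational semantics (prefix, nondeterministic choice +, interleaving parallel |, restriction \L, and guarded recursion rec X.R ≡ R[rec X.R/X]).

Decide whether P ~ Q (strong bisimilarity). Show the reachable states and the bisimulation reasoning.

Reachable graph of P (5 states):
  p0 = a.(0 + 0 + c.0) + b.a.b.0 → —a→ p1, —b→ p2
  p1 = 0 + 0 + c.0 → —c→ p3
  p2 = a.b.0 → —a→ p4
  p3 = 0 → ·
  p4 = b.0 → —b→ p3
Reachable graph of Q (5 states):
  q0 = a.(c.0 + (0 + 0)) + b.a.b.0 → —a→ q1, —b→ q2
  q1 = c.0 + (0 + 0) → —c→ q3
  q2 = a.b.0 → —a→ q4
  q3 = 0 → ·
  q4 = b.0 → —b→ q3
Coarsest stable partition (strong bisimilarity classes):
  B0 = {p0, q0}
  B1 = {p2, q2}
  B2 = {p4, q4}
  B3 = {p3, q3}
  B4 = {p1, q1}
p0 ∈ B0, q0 ∈ B0 → same block

YES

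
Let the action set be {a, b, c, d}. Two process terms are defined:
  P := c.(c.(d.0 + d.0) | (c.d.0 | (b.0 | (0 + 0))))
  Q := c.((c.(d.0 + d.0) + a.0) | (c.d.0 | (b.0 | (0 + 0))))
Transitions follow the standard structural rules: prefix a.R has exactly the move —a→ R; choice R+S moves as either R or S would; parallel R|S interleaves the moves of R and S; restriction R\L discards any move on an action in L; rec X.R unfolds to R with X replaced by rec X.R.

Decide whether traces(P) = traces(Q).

traces(P) ≠ traces(Q) — witness ⟨ca⟩

Reachable graph of P (19 states):
  u0 = c.(c.(d.0 + d.0) | (c.d.0 | (b.0 | (0 + 0)))) | --c--▸ u1
  u1 = c.(d.0 + d.0) | (c.d.0 | (b.0 | (0 + 0))) | --b--▸ u2, --c--▸ u3, --c--▸ u4
  u2 = c.(d.0 + d.0) | (c.d.0 | (0 | (0 + 0))) | --c--▸ u5, --c--▸ u6
  u3 = (d.0 + d.0) | (c.d.0 | (b.0 | (0 + 0))) | --b--▸ u5, --c--▸ u7, --d--▸ u8
  u4 = c.(d.0 + d.0) | (d.0 | (b.0 | (0 + 0))) | --b--▸ u6, --c--▸ u7, --d--▸ u9
  u5 = (d.0 + d.0) | (c.d.0 | (0 | (0 + 0))) | --c--▸ u10, --d--▸ u11
  u6 = c.(d.0 + d.0) | (d.0 | (0 | (0 + 0))) | --c--▸ u10, --d--▸ u12
  u7 = (d.0 + d.0) | (d.0 | (b.0 | (0 + 0))) | --b--▸ u10, --d--▸ u13, --d--▸ u14
  u8 = 0 | (c.d.0 | (b.0 | (0 + 0))) | --b--▸ u11, --c--▸ u14
  u9 = c.(d.0 + d.0) | (0 | (b.0 | (0 + 0))) | --b--▸ u12, --c--▸ u13
  u10 = (d.0 + d.0) | (d.0 | (0 | (0 + 0))) | --d--▸ u15, --d--▸ u16
  u11 = 0 | (c.d.0 | (0 | (0 + 0))) | --c--▸ u16
  u12 = c.(d.0 + d.0) | (0 | (0 | (0 + 0))) | --c--▸ u15
  u13 = (d.0 + d.0) | (0 | (b.0 | (0 + 0))) | --b--▸ u15, --d--▸ u17
  u14 = 0 | (d.0 | (b.0 | (0 + 0))) | --b--▸ u16, --d--▸ u17
  u15 = (d.0 + d.0) | (0 | (0 | (0 + 0))) | --d--▸ u18
  u16 = 0 | (d.0 | (0 | (0 + 0))) | --d--▸ u18
  u17 = 0 | (0 | (b.0 | (0 + 0))) | --b--▸ u18
  u18 = 0 | (0 | (0 | (0 + 0))) | ∅
Reachable graph of Q (19 states):
  v0 = c.((c.(d.0 + d.0) + a.0) | (c.d.0 | (b.0 | (0 + 0)))) | --c--▸ v1
  v1 = (c.(d.0 + d.0) + a.0) | (c.d.0 | (b.0 | (0 + 0))) | --a--▸ v2, --b--▸ v3, --c--▸ v4, --c--▸ v5
  v2 = 0 | (c.d.0 | (b.0 | (0 + 0))) | --b--▸ v6, --c--▸ v7
  v3 = (c.(d.0 + d.0) + a.0) | (c.d.0 | (0 | (0 + 0))) | --a--▸ v6, --c--▸ v8, --c--▸ v9
  v4 = (c.(d.0 + d.0) + a.0) | (d.0 | (b.0 | (0 + 0))) | --a--▸ v7, --b--▸ v8, --c--▸ v10, --d--▸ v11
  v5 = (d.0 + d.0) | (c.d.0 | (b.0 | (0 + 0))) | --b--▸ v9, --c--▸ v10, --d--▸ v2
  v6 = 0 | (c.d.0 | (0 | (0 + 0))) | --c--▸ v12
  v7 = 0 | (d.0 | (b.0 | (0 + 0))) | --b--▸ v12, --d--▸ v13
  v8 = (c.(d.0 + d.0) + a.0) | (d.0 | (0 | (0 + 0))) | --a--▸ v12, --c--▸ v14, --d--▸ v15
  v9 = (d.0 + d.0) | (c.d.0 | (0 | (0 + 0))) | --c--▸ v14, --d--▸ v6
  v10 = (d.0 + d.0) | (d.0 | (b.0 | (0 + 0))) | --b--▸ v14, --d--▸ v16, --d--▸ v7
  v11 = (c.(d.0 + d.0) + a.0) | (0 | (b.0 | (0 + 0))) | --a--▸ v13, --b--▸ v15, --c--▸ v16
  v12 = 0 | (d.0 | (0 | (0 + 0))) | --d--▸ v17
  v13 = 0 | (0 | (b.0 | (0 + 0))) | --b--▸ v17
  v14 = (d.0 + d.0) | (d.0 | (0 | (0 + 0))) | --d--▸ v12, --d--▸ v18
  v15 = (c.(d.0 + d.0) + a.0) | (0 | (0 | (0 + 0))) | --a--▸ v17, --c--▸ v18
  v16 = (d.0 + d.0) | (0 | (b.0 | (0 + 0))) | --b--▸ v18, --d--▸ v13
  v17 = 0 | (0 | (0 | (0 + 0))) | ∅
  v18 = (d.0 + d.0) | (0 | (0 | (0 + 0))) | --d--▸ v17
Run σ = ⟨ca⟩ on Q: start {v0}
  [1] c ⇒ {v1}
  [2] a ⇒ {v2}
  Q completes σ.
Run σ = ⟨ca⟩ on P: start {u0}
  [1] c ⇒ {u1}
  [2] a ⇒ ∅  — P cannot continue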